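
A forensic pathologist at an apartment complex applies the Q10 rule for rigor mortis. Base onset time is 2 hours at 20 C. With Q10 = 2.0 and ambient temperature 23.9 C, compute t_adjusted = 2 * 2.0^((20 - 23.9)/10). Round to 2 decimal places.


Rigor mortis time adjustment:
Exponent = (T_ref - T_actual) / 10 = (20 - 23.9) / 10 = -0.39
Q10 factor = 2.0^-0.39 = 0.76313
t_adjusted = 2 * 0.76313 = 1.53 hours

1.53


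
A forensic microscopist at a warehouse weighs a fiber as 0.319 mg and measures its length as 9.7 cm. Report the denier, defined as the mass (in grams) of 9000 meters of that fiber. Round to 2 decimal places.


Denier calculation:
Mass in grams = 0.319 mg / 1000 = 0.000319 g
Length in meters = 9.7 cm / 100 = 0.097 m
Linear density = mass / length = 0.000319 / 0.097 = 0.00328866 g/m
Denier = (g/m) * 9000 = 0.00328866 * 9000 = 29.60

29.60


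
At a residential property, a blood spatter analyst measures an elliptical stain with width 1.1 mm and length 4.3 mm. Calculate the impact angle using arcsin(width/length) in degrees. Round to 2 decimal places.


Blood spatter impact angle calculation:
width / length = 1.1 / 4.3 = 0.255814
angle = arcsin(0.255814)
angle = 14.82 degrees

14.82


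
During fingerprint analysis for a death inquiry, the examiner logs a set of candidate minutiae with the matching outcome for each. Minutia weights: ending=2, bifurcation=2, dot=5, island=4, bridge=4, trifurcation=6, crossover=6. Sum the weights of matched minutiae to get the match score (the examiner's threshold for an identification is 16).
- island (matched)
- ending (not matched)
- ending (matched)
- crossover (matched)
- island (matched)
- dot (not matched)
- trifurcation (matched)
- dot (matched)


Weighted minutiae match score:
  island: matched, +4 (running total 4)
  ending: not matched, +0
  ending: matched, +2 (running total 6)
  crossover: matched, +6 (running total 12)
  island: matched, +4 (running total 16)
  dot: not matched, +0
  trifurcation: matched, +6 (running total 22)
  dot: matched, +5 (running total 27)
Total score = 27
Threshold = 16; verdict = identification

27


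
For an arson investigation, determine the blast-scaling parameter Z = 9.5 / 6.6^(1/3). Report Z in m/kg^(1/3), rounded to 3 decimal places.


Scaled distance calculation:
W^(1/3) = 6.6^(1/3) = 1.875777
Z = R / W^(1/3) = 9.5 / 1.875777
Z = 5.065 m/kg^(1/3)

5.065


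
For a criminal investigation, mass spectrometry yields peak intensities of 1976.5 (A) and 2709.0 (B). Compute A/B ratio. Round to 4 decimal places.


Spectral peak ratio:
Peak A = 1976.5 counts
Peak B = 2709.0 counts
Ratio = 1976.5 / 2709.0 = 0.7296

0.7296


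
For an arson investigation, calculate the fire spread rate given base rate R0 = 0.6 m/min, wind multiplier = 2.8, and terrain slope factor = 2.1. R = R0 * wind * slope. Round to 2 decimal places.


Fire spread rate calculation:
R = R0 * wind_factor * slope_factor
= 0.6 * 2.8 * 2.1
= 1.68 * 2.1
= 3.53 m/min

3.53


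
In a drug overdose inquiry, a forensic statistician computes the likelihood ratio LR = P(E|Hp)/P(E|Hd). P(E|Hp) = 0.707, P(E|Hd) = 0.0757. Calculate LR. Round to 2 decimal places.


Likelihood ratio calculation:
LR = P(E|Hp) / P(E|Hd)
LR = 0.707 / 0.0757
LR = 9.34

9.34


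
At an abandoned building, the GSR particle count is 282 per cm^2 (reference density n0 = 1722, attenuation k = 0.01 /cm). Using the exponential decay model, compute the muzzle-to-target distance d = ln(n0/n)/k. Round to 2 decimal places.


GSR distance calculation:
n0/n = 1722 / 282 = 6.106383
ln(n0/n) = 1.809335
d = 1.809335 / 0.01 = 180.93 cm

180.93


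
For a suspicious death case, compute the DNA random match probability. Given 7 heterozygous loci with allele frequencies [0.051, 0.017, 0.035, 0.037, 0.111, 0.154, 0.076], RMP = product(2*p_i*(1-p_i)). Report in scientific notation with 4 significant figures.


Computing RMP for 7 loci:
Locus 1: 2 * 0.051 * 0.949 = 0.096798
Locus 2: 2 * 0.017 * 0.983 = 0.033422
Locus 3: 2 * 0.035 * 0.965 = 0.06755
Locus 4: 2 * 0.037 * 0.963 = 0.071262
Locus 5: 2 * 0.111 * 0.889 = 0.197358
Locus 6: 2 * 0.154 * 0.846 = 0.260568
Locus 7: 2 * 0.076 * 0.924 = 0.140448
RMP = 1.125e-07

1.125e-07


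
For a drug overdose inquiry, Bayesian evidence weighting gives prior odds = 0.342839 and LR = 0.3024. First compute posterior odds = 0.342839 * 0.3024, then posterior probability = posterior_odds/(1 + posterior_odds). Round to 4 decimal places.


Bayesian evidence evaluation:
Posterior odds = prior_odds * LR = 0.342839 * 0.3024 = 0.1036745
Posterior probability = posterior_odds / (1 + posterior_odds)
= 0.1036745 / (1 + 0.1036745)
= 0.1036745 / 1.1036745
= 0.0939

0.0939


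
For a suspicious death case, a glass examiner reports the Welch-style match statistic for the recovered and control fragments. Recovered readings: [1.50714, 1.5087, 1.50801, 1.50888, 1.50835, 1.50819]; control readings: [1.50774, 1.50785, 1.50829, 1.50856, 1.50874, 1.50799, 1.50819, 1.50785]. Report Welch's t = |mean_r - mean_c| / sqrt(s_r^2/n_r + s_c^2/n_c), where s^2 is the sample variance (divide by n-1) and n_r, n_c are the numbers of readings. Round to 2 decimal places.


Welch's t-criterion for glass RI comparison:
Recovered mean = sum / n_r = 9.04927 / 6 = 1.5082117
Control mean = sum / n_c = 12.06521 / 8 = 1.5081513
Recovered sample variance s_r^2 = 3.78777e-07
Control sample variance s_c^2 = 1.30155e-07
Welch SE (unpooled) = sqrt(s_r^2/n_r + s_c^2/n_c) = sqrt(6.31294e-08 + 1.62694e-08) = sqrt(7.93988e-08) = 0.000281778
|mean_r - mean_c| = 6.04167e-05
t = 6.04167e-05 / 0.000281778 = 0.21

0.21


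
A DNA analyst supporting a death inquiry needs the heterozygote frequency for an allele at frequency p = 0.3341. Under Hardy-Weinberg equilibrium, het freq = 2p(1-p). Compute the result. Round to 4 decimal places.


Hardy-Weinberg heterozygote frequency:
q = 1 - p = 1 - 0.3341 = 0.6659
2pq = 2 * 0.3341 * 0.6659 = 0.4450

0.4450


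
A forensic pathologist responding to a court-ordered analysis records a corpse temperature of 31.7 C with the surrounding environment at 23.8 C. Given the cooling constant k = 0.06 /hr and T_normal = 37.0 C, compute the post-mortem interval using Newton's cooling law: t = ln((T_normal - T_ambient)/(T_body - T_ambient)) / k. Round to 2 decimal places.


Using Newton's law of cooling:
t = ln((T_normal - T_ambient) / (T_body - T_ambient)) / k
T_normal - T_ambient = 13.2
T_body - T_ambient = 7.9
Ratio = 1.670886
ln(ratio) = 0.513354
t = 0.513354 / 0.06 = 8.56 hours

8.56


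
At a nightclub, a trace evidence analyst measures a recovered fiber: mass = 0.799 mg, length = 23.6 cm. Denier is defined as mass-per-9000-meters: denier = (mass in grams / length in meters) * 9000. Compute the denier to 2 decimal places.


Denier calculation:
Mass in grams = 0.799 mg / 1000 = 0.000799 g
Length in meters = 23.6 cm / 100 = 0.236 m
Linear density = mass / length = 0.000799 / 0.236 = 0.00338559 g/m
Denier = (g/m) * 9000 = 0.00338559 * 9000 = 30.47

30.47


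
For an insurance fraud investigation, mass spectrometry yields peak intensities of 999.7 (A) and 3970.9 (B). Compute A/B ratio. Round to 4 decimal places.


Spectral peak ratio:
Peak A = 999.7 counts
Peak B = 3970.9 counts
Ratio = 999.7 / 3970.9 = 0.2518

0.2518


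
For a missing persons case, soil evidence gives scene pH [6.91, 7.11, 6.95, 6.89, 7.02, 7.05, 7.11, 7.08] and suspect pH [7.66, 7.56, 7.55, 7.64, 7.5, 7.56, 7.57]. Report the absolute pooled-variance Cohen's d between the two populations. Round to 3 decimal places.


Pooled-variance Cohen's d for soil pH comparison:
Scene mean = 56.12 / 8 = 7.015
Suspect mean = 53.04 / 7 = 7.577143
Scene sample variance s_s^2 = 0.007771
Suspect sample variance s_c^2 = 0.003024
Pooled variance = ((n_s-1)*s_s^2 + (n_c-1)*s_c^2) / (n_s + n_c - 2) = 0.00558
Pooled SD = sqrt(0.00558) = 0.074699
Mean difference = -0.562143
|d| = |-0.562143| / 0.074699 = 7.525

7.525


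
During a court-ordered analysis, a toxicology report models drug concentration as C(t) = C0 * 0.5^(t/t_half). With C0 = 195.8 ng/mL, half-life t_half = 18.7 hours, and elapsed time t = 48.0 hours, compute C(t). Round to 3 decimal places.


Drug concentration decay:
Number of half-lives = t / t_half = 48.0 / 18.7 = 2.566845
Decay factor = 0.5^2.566845 = 0.16877288
C(t) = 195.8 * 0.16877288 = 33.046 ng/mL

33.046


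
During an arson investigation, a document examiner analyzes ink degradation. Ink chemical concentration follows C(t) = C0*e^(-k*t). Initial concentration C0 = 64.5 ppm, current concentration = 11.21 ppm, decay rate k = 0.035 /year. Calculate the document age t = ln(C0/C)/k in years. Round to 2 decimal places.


Document age estimation:
C0/C = 64.5 / 11.21 = 5.753791
ln(C0/C) = 1.749859
t = 1.749859 / 0.035 = 50.00 years

50.00


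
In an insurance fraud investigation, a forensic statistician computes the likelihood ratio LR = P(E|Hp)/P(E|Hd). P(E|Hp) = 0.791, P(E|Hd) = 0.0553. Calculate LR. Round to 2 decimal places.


Likelihood ratio calculation:
LR = P(E|Hp) / P(E|Hd)
LR = 0.791 / 0.0553
LR = 14.30

14.30


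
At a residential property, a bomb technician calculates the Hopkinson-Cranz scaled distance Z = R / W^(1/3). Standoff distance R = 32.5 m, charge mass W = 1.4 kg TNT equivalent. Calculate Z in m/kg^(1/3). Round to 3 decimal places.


Scaled distance calculation:
W^(1/3) = 1.4^(1/3) = 1.118689
Z = R / W^(1/3) = 32.5 / 1.118689
Z = 29.052 m/kg^(1/3)

29.052


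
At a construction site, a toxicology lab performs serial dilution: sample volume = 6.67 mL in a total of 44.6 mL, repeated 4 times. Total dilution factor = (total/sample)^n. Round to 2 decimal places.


Dilution factor calculation:
Single dilution = V_total / V_sample = 44.6 / 6.67 ≈ 6.686657
Number of dilutions = 4
Total DF = (44.6 / 6.67)^4 (full precision, rounded at the end) = 1999.11

1999.11


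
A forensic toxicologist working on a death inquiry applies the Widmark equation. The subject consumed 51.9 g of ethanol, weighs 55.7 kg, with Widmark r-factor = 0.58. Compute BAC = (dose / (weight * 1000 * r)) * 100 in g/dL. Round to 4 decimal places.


Applying the Widmark formula:
BAC = (dose_g / (body_wt * 1000 * r)) * 100
Denominator = 55.7 * 1000 * 0.58 = 32306
BAC = (51.9 / 32306) * 100
BAC = 0.1607 g/dL

0.1607


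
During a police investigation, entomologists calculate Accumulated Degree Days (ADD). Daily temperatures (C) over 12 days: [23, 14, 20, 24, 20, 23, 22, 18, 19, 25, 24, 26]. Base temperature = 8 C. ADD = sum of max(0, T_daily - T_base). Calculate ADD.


Computing ADD day by day:
Day 1: max(0, 23 - 8) = 15
Day 2: max(0, 14 - 8) = 6
Day 3: max(0, 20 - 8) = 12
Day 4: max(0, 24 - 8) = 16
Day 5: max(0, 20 - 8) = 12
Day 6: max(0, 23 - 8) = 15
Day 7: max(0, 22 - 8) = 14
Day 8: max(0, 18 - 8) = 10
Day 9: max(0, 19 - 8) = 11
Day 10: max(0, 25 - 8) = 17
Day 11: max(0, 24 - 8) = 16
Day 12: max(0, 26 - 8) = 18
Total ADD = 162

162


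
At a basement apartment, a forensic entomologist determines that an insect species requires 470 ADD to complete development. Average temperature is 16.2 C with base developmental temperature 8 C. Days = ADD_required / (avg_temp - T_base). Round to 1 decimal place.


Insect development time:
Effective temperature = avg_temp - T_base = 16.2 - 8 = 8.2 C
Days = ADD / effective_temp = 470 / 8.2 = 57.3 days

57.3


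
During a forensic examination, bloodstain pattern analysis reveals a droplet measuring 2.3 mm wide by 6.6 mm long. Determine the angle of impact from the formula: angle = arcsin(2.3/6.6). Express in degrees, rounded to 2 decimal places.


Blood spatter impact angle calculation:
width / length = 2.3 / 6.6 = 0.348485
angle = arcsin(0.348485)
angle = 20.39 degrees

20.39


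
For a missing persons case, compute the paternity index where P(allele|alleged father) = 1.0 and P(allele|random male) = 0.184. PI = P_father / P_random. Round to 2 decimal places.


Paternity Index calculation:
PI = P(allele|father) / P(allele|random)
PI = 1.0 / 0.184
PI = 5.43

5.43


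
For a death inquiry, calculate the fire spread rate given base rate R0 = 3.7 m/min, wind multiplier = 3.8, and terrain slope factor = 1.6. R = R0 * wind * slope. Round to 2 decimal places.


Fire spread rate calculation:
R = R0 * wind_factor * slope_factor
= 3.7 * 3.8 * 1.6
= 14.06 * 1.6
= 22.50 m/min

22.50


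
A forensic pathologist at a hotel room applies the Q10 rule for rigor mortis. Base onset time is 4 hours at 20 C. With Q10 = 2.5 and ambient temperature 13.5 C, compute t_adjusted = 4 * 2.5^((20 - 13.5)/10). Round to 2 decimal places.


Rigor mortis time adjustment:
Exponent = (T_ref - T_actual) / 10 = (20 - 13.5) / 10 = 0.65
Q10 factor = 2.5^0.65 = 1.8141
t_adjusted = 4 * 1.8141 = 7.26 hours

7.26


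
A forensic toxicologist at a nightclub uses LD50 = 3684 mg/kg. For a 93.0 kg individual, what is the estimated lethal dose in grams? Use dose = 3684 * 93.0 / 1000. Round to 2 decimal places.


Lethal dose calculation:
Lethal dose = LD50 * body_weight / 1000
= 3684 * 93.0 / 1000
= 342612 / 1000
= 342.61 g

342.61


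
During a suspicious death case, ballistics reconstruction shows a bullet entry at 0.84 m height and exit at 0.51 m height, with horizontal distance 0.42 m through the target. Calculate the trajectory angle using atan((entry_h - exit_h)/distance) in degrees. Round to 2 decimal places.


Bullet trajectory angle:
Height difference = 0.84 - 0.51 = 0.33 m
angle = atan(0.33 / 0.42)
angle = atan(0.785714)
angle = 38.16 degrees

38.16


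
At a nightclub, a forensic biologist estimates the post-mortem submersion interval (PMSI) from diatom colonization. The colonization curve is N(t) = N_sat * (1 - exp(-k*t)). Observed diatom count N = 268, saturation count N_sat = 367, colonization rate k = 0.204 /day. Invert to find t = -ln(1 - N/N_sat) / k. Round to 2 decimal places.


PMSI from diatom colonization curve:
N / N_sat = 268 / 367 = 0.730245
1 - N/N_sat = 0.269755
ln(1 - N/N_sat) = -1.310241
t = -ln(1 - N/N_sat) / k = -(-1.310241) / 0.204 = 6.42 days

6.42


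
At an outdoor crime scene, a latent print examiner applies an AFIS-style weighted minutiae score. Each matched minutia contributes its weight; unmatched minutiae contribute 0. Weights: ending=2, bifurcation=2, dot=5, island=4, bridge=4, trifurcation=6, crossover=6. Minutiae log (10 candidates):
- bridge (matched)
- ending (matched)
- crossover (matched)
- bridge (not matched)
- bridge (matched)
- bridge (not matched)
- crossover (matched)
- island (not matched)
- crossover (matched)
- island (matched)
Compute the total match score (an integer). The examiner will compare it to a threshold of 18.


Weighted minutiae match score:
  bridge: matched, +4 (running total 4)
  ending: matched, +2 (running total 6)
  crossover: matched, +6 (running total 12)
  bridge: not matched, +0
  bridge: matched, +4 (running total 16)
  bridge: not matched, +0
  crossover: matched, +6 (running total 22)
  island: not matched, +0
  crossover: matched, +6 (running total 28)
  island: matched, +4 (running total 32)
Total score = 32
Threshold = 18; verdict = identification

32


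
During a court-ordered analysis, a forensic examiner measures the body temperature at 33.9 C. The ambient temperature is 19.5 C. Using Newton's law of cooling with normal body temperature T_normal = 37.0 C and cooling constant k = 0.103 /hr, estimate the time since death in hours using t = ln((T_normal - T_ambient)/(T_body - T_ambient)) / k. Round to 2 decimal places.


Using Newton's law of cooling:
t = ln((T_normal - T_ambient) / (T_body - T_ambient)) / k
T_normal - T_ambient = 17.5
T_body - T_ambient = 14.4
Ratio = 1.215278
ln(ratio) = 0.194973
t = 0.194973 / 0.103 = 1.89 hours

1.89


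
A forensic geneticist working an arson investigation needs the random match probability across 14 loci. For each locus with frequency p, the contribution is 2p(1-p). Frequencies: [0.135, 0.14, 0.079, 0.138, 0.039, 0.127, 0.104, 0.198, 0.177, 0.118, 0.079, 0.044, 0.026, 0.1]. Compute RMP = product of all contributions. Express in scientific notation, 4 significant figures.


Computing RMP for 14 loci:
Locus 1: 2 * 0.135 * 0.865 = 0.23355
Locus 2: 2 * 0.14 * 0.86 = 0.2408
Locus 3: 2 * 0.079 * 0.921 = 0.145518
Locus 4: 2 * 0.138 * 0.862 = 0.237912
Locus 5: 2 * 0.039 * 0.961 = 0.074958
Locus 6: 2 * 0.127 * 0.873 = 0.221742
Locus 7: 2 * 0.104 * 0.896 = 0.186368
Locus 8: 2 * 0.198 * 0.802 = 0.317592
Locus 9: 2 * 0.177 * 0.823 = 0.291342
Locus 10: 2 * 0.118 * 0.882 = 0.208152
Locus 11: 2 * 0.079 * 0.921 = 0.145518
Locus 12: 2 * 0.044 * 0.956 = 0.084128
Locus 13: 2 * 0.026 * 0.974 = 0.050648
Locus 14: 2 * 0.1 * 0.9 = 0.18
RMP = 1.296e-11

1.296e-11


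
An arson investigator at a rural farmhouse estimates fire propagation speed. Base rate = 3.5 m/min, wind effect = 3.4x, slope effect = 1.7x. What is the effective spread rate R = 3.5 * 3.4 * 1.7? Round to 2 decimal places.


Fire spread rate calculation:
R = R0 * wind_factor * slope_factor
= 3.5 * 3.4 * 1.7
= 11.9 * 1.7
= 20.23 m/min

20.23


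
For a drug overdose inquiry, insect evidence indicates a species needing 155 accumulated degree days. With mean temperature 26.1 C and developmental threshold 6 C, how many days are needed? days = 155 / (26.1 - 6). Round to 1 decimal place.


Insect development time:
Effective temperature = avg_temp - T_base = 26.1 - 6 = 20.1 C
Days = ADD / effective_temp = 155 / 20.1 = 7.7 days

7.7


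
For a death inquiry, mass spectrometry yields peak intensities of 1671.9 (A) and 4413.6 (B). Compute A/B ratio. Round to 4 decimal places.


Spectral peak ratio:
Peak A = 1671.9 counts
Peak B = 4413.6 counts
Ratio = 1671.9 / 4413.6 = 0.3788

0.3788


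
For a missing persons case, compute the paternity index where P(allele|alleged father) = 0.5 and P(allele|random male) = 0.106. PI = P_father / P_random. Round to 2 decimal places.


Paternity Index calculation:
PI = P(allele|father) / P(allele|random)
PI = 0.5 / 0.106
PI = 4.72

4.72


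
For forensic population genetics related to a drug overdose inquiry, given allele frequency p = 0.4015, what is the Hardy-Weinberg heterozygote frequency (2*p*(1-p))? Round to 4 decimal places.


Hardy-Weinberg heterozygote frequency:
q = 1 - p = 1 - 0.4015 = 0.5985
2pq = 2 * 0.4015 * 0.5985 = 0.4806

0.4806


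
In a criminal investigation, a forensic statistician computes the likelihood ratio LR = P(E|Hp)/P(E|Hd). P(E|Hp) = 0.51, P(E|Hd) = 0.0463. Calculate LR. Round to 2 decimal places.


Likelihood ratio calculation:
LR = P(E|Hp) / P(E|Hd)
LR = 0.51 / 0.0463
LR = 11.02

11.02


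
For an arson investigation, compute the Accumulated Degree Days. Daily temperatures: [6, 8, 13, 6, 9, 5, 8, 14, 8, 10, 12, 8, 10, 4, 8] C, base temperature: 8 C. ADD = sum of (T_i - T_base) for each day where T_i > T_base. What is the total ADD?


Computing ADD day by day:
Day 1: max(0, 6 - 8) = 0
Day 2: max(0, 8 - 8) = 0
Day 3: max(0, 13 - 8) = 5
Day 4: max(0, 6 - 8) = 0
Day 5: max(0, 9 - 8) = 1
Day 6: max(0, 5 - 8) = 0
Day 7: max(0, 8 - 8) = 0
Day 8: max(0, 14 - 8) = 6
Day 9: max(0, 8 - 8) = 0
Day 10: max(0, 10 - 8) = 2
Day 11: max(0, 12 - 8) = 4
Day 12: max(0, 8 - 8) = 0
Day 13: max(0, 10 - 8) = 2
Day 14: max(0, 4 - 8) = 0
Day 15: max(0, 8 - 8) = 0
Total ADD = 20

20


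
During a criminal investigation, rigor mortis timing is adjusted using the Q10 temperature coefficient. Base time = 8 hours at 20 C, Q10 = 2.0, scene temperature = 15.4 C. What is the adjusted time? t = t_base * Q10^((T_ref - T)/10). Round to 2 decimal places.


Rigor mortis time adjustment:
Exponent = (T_ref - T_actual) / 10 = (20 - 15.4) / 10 = 0.46
Q10 factor = 2.0^0.46 = 1.37554
t_adjusted = 8 * 1.37554 = 11.00 hours

11.00


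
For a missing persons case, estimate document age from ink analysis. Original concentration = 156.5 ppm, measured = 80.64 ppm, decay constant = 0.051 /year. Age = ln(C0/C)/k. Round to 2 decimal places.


Document age estimation:
C0/C = 156.5 / 80.64 = 1.940724
ln(C0/C) = 0.663061
t = 0.663061 / 0.051 = 13.00 years

13.00


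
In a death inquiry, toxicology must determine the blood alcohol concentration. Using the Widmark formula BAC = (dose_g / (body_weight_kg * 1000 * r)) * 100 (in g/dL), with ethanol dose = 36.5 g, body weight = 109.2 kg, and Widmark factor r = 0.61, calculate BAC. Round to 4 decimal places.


Applying the Widmark formula:
BAC = (dose_g / (body_wt * 1000 * r)) * 100
Denominator = 109.2 * 1000 * 0.61 = 66612
BAC = (36.5 / 66612) * 100
BAC = 0.0548 g/dL

0.0548


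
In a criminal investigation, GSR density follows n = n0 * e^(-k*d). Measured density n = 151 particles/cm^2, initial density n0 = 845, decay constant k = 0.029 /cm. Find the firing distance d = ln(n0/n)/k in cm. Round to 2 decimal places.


GSR distance calculation:
n0/n = 845 / 151 = 5.596026
ln(n0/n) = 1.722057
d = 1.722057 / 0.029 = 59.38 cm

59.38


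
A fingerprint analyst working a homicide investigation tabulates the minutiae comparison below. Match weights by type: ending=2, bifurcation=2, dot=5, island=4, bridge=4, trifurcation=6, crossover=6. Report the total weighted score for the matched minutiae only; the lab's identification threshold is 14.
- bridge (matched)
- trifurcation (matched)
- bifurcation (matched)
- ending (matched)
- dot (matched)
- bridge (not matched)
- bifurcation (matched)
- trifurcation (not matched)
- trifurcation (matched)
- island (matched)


Weighted minutiae match score:
  bridge: matched, +4 (running total 4)
  trifurcation: matched, +6 (running total 10)
  bifurcation: matched, +2 (running total 12)
  ending: matched, +2 (running total 14)
  dot: matched, +5 (running total 19)
  bridge: not matched, +0
  bifurcation: matched, +2 (running total 21)
  trifurcation: not matched, +0
  trifurcation: matched, +6 (running total 27)
  island: matched, +4 (running total 31)
Total score = 31
Threshold = 14; verdict = identification

31


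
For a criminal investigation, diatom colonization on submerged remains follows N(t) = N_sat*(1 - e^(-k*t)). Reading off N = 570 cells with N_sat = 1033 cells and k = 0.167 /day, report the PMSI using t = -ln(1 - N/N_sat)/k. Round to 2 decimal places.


PMSI from diatom colonization curve:
N / N_sat = 570 / 1033 = 0.551791
1 - N/N_sat = 0.448209
ln(1 - N/N_sat) = -0.802496
t = -ln(1 - N/N_sat) / k = -(-0.802496) / 0.167 = 4.81 days

4.81


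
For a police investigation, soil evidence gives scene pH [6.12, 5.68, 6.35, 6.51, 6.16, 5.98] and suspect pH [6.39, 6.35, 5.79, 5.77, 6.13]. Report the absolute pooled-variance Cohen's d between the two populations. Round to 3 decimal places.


Pooled-variance Cohen's d for soil pH comparison:
Scene mean = 36.8 / 6 = 6.133333
Suspect mean = 30.43 / 5 = 6.086
Scene sample variance s_s^2 = 0.083747
Suspect sample variance s_c^2 = 0.08788
Pooled variance = ((n_s-1)*s_s^2 + (n_c-1)*s_c^2) / (n_s + n_c - 2) = 0.085584
Pooled SD = sqrt(0.085584) = 0.292547
Mean difference = 0.047333
|d| = |0.047333| / 0.292547 = 0.162

0.162


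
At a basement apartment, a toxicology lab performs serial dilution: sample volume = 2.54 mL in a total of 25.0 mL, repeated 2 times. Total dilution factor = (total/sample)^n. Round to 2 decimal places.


Dilution factor calculation:
Single dilution = V_total / V_sample = 25.0 / 2.54 ≈ 9.84252
Number of dilutions = 2
Total DF = (25.0 / 2.54)^2 (full precision, rounded at the end) = 96.88

96.88


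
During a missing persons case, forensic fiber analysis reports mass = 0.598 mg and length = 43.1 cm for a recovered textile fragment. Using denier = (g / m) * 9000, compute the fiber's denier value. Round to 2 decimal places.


Denier calculation:
Mass in grams = 0.598 mg / 1000 = 0.000598 g
Length in meters = 43.1 cm / 100 = 0.431 m
Linear density = mass / length = 0.000598 / 0.431 = 0.00138747 g/m
Denier = (g/m) * 9000 = 0.00138747 * 9000 = 12.49

12.49


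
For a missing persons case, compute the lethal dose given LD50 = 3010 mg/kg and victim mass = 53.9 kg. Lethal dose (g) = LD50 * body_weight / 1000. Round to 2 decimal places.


Lethal dose calculation:
Lethal dose = LD50 * body_weight / 1000
= 3010 * 53.9 / 1000
= 162239 / 1000
= 162.24 g

162.24


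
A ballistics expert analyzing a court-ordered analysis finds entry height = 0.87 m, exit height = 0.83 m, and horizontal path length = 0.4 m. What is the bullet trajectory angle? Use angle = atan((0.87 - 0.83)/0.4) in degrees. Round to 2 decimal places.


Bullet trajectory angle:
Height difference = 0.87 - 0.83 = 0.04 m
angle = atan(0.04 / 0.4)
angle = atan(0.1)
angle = 5.71 degrees

5.71


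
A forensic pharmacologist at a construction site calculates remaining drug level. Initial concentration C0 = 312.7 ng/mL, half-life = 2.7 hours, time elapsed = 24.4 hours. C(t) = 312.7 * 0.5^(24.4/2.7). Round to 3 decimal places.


Drug concentration decay:
Number of half-lives = t / t_half = 24.4 / 2.7 = 9.037037
Decay factor = 0.5^9.037037 = 0.00190362
C(t) = 312.7 * 0.00190362 = 0.595 ng/mL

0.595


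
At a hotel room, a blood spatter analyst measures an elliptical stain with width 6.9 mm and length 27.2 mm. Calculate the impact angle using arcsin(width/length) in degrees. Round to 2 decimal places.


Blood spatter impact angle calculation:
width / length = 6.9 / 27.2 = 0.253676
angle = arcsin(0.253676)
angle = 14.70 degrees

14.70


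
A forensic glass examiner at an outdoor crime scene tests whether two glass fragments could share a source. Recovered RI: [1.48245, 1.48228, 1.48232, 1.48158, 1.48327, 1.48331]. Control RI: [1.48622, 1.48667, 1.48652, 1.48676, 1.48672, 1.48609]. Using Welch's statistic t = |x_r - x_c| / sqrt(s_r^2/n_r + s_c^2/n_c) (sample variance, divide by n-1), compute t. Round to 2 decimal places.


Welch's t-criterion for glass RI comparison:
Recovered mean = sum / n_r = 8.89521 / 6 = 1.482535
Control mean = sum / n_c = 8.91898 / 6 = 1.4864967
Recovered sample variance s_r^2 = 4.3427e-07
Control sample variance s_c^2 = 7.83467e-08
Welch SE (unpooled) = sqrt(s_r^2/n_r + s_c^2/n_c) = sqrt(7.23783e-08 + 1.30578e-08) = sqrt(8.54361e-08) = 0.000292295
|mean_r - mean_c| = 0.00396167
t = 0.00396167 / 0.000292295 = 13.55

13.55


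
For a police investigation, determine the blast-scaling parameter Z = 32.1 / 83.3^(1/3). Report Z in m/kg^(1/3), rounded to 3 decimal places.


Scaled distance calculation:
W^(1/3) = 83.3^(1/3) = 4.36732
Z = R / W^(1/3) = 32.1 / 4.36732
Z = 7.350 m/kg^(1/3)

7.350


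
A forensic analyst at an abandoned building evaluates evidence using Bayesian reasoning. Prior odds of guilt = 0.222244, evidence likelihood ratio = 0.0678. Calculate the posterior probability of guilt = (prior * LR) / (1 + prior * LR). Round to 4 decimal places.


Bayesian evidence evaluation:
Posterior odds = prior_odds * LR = 0.222244 * 0.0678 = 0.01506814
Posterior probability = posterior_odds / (1 + posterior_odds)
= 0.01506814 / (1 + 0.01506814)
= 0.01506814 / 1.01506814
= 0.0148

0.0148


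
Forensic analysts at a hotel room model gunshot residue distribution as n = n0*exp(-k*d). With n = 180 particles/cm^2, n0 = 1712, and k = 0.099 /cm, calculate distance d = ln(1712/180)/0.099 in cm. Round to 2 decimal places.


GSR distance calculation:
n0/n = 1712 / 180 = 9.511111
ln(n0/n) = 2.252461
d = 2.252461 / 0.099 = 22.75 cm

22.75


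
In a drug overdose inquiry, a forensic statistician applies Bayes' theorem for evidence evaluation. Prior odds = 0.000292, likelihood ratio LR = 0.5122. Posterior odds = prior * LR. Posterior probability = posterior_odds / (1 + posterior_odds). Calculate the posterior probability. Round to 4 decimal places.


Bayesian evidence evaluation:
Posterior odds = prior_odds * LR = 0.000292 * 0.5122 = 0.0001495624
Posterior probability = posterior_odds / (1 + posterior_odds)
= 0.0001495624 / (1 + 0.0001495624)
= 0.0001495624 / 1.0001495624
= 0.0001

0.0001


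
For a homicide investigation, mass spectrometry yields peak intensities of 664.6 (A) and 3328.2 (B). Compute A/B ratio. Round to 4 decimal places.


Spectral peak ratio:
Peak A = 664.6 counts
Peak B = 3328.2 counts
Ratio = 664.6 / 3328.2 = 0.1997

0.1997


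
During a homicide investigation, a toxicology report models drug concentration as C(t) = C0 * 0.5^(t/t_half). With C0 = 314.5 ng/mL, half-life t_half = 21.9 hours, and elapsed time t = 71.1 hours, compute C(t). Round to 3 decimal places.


Drug concentration decay:
Number of half-lives = t / t_half = 71.1 / 21.9 = 3.246575
Decay factor = 0.5^3.246575 = 0.10536189
C(t) = 314.5 * 0.10536189 = 33.136 ng/mL

33.136


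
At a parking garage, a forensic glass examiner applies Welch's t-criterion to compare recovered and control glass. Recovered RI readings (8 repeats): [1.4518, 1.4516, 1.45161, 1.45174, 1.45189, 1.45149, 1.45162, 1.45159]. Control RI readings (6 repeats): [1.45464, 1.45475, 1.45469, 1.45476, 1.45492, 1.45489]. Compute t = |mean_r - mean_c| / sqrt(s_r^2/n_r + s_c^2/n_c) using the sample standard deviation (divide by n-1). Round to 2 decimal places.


Welch's t-criterion for glass RI comparison:
Recovered mean = sum / n_r = 11.61334 / 8 = 1.4516675
Control mean = sum / n_c = 8.72865 / 6 = 1.454775
Recovered sample variance s_r^2 = 1.71357e-08
Control sample variance s_c^2 = 1.211e-08
Welch SE (unpooled) = sqrt(s_r^2/n_r + s_c^2/n_c) = sqrt(2.14196e-09 + 2.01833e-09) = sqrt(4.16029e-09) = 6.45003e-05
|mean_r - mean_c| = 0.0031075
t = 0.0031075 / 6.45003e-05 = 48.18

48.18


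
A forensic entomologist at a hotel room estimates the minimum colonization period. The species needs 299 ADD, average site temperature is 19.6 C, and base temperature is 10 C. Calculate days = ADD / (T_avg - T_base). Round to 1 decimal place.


Insect development time:
Effective temperature = avg_temp - T_base = 19.6 - 10 = 9.6 C
Days = ADD / effective_temp = 299 / 9.6 = 31.1 days

31.1


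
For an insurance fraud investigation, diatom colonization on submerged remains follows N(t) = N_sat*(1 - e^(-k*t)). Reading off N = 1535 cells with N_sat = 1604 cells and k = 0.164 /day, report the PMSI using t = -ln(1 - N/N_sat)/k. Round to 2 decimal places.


PMSI from diatom colonization curve:
N / N_sat = 1535 / 1604 = 0.956983
1 - N/N_sat = 0.043017
ln(1 - N/N_sat) = -3.14616
t = -ln(1 - N/N_sat) / k = -(-3.14616) / 0.164 = 19.18 days

19.18


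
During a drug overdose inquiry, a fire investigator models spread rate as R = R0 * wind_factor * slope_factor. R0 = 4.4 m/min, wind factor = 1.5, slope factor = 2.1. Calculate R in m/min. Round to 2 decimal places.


Fire spread rate calculation:
R = R0 * wind_factor * slope_factor
= 4.4 * 1.5 * 2.1
= 6.6 * 2.1
= 13.86 m/min

13.86


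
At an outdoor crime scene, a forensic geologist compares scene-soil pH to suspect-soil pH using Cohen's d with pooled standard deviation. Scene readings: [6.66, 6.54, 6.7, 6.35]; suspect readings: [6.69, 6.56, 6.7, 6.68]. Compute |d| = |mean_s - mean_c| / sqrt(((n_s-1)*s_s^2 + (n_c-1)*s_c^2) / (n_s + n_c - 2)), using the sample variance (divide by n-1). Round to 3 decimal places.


Pooled-variance Cohen's d for soil pH comparison:
Scene mean = 26.25 / 4 = 6.5625
Suspect mean = 26.63 / 4 = 6.6575
Scene sample variance s_s^2 = 0.024692
Suspect sample variance s_c^2 = 0.004292
Pooled variance = ((n_s-1)*s_s^2 + (n_c-1)*s_c^2) / (n_s + n_c - 2) = 0.014492
Pooled SD = sqrt(0.014492) = 0.120383
Mean difference = -0.095
|d| = |-0.095| / 0.120383 = 0.789

0.789


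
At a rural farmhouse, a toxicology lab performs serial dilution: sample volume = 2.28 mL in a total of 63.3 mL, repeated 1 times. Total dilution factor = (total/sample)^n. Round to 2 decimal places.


Dilution factor calculation:
Single dilution = V_total / V_sample = 63.3 / 2.28 ≈ 27.763158
Number of dilutions = 1
Total DF = (63.3 / 2.28)^1 (full precision, rounded at the end) = 27.76

27.76


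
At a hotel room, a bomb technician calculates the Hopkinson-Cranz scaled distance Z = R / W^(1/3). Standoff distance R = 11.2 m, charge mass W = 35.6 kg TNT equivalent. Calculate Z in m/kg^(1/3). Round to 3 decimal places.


Scaled distance calculation:
W^(1/3) = 35.6^(1/3) = 3.289652
Z = R / W^(1/3) = 11.2 / 3.289652
Z = 3.405 m/kg^(1/3)

3.405


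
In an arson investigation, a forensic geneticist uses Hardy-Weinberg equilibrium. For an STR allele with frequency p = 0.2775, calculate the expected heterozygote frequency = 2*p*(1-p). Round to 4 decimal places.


Hardy-Weinberg heterozygote frequency:
q = 1 - p = 1 - 0.2775 = 0.7225
2pq = 2 * 0.2775 * 0.7225 = 0.4010

0.4010


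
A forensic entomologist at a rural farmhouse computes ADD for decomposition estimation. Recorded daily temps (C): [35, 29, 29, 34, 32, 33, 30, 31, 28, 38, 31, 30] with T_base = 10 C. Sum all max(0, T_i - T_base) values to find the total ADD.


Computing ADD day by day:
Day 1: max(0, 35 - 10) = 25
Day 2: max(0, 29 - 10) = 19
Day 3: max(0, 29 - 10) = 19
Day 4: max(0, 34 - 10) = 24
Day 5: max(0, 32 - 10) = 22
Day 6: max(0, 33 - 10) = 23
Day 7: max(0, 30 - 10) = 20
Day 8: max(0, 31 - 10) = 21
Day 9: max(0, 28 - 10) = 18
Day 10: max(0, 38 - 10) = 28
Day 11: max(0, 31 - 10) = 21
Day 12: max(0, 30 - 10) = 20
Total ADD = 260

260


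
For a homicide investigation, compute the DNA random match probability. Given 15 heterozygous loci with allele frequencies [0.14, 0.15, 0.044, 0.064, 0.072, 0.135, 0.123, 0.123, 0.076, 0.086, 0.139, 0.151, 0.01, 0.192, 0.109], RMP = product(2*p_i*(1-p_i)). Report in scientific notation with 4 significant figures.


Computing RMP for 15 loci:
Locus 1: 2 * 0.14 * 0.86 = 0.2408
Locus 2: 2 * 0.15 * 0.85 = 0.255
Locus 3: 2 * 0.044 * 0.956 = 0.084128
Locus 4: 2 * 0.064 * 0.936 = 0.119808
Locus 5: 2 * 0.072 * 0.928 = 0.133632
Locus 6: 2 * 0.135 * 0.865 = 0.23355
Locus 7: 2 * 0.123 * 0.877 = 0.215742
Locus 8: 2 * 0.123 * 0.877 = 0.215742
Locus 9: 2 * 0.076 * 0.924 = 0.140448
Locus 10: 2 * 0.086 * 0.914 = 0.157208
Locus 11: 2 * 0.139 * 0.861 = 0.239358
Locus 12: 2 * 0.151 * 0.849 = 0.256398
Locus 13: 2 * 0.01 * 0.99 = 0.0198
Locus 14: 2 * 0.192 * 0.808 = 0.310272
Locus 15: 2 * 0.109 * 0.891 = 0.194238
RMP = 1.454e-12

1.454e-12


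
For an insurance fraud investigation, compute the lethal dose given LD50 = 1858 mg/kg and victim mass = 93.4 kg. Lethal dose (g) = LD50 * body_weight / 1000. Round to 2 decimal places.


Lethal dose calculation:
Lethal dose = LD50 * body_weight / 1000
= 1858 * 93.4 / 1000
= 173537.2 / 1000
= 173.54 g

173.54


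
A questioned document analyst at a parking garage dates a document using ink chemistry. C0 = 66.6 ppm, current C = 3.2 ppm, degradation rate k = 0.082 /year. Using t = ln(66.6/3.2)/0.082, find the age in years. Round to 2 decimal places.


Document age estimation:
C0/C = 66.6 / 3.2 = 20.8125
ln(C0/C) = 3.035554
t = 3.035554 / 0.082 = 37.02 years

37.02


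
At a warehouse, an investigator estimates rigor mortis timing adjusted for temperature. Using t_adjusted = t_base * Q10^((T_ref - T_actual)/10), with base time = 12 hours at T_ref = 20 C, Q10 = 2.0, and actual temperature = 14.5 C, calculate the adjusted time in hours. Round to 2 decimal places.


Rigor mortis time adjustment:
Exponent = (T_ref - T_actual) / 10 = (20 - 14.5) / 10 = 0.55
Q10 factor = 2.0^0.55 = 1.46409
t_adjusted = 12 * 1.46409 = 17.57 hours

17.57


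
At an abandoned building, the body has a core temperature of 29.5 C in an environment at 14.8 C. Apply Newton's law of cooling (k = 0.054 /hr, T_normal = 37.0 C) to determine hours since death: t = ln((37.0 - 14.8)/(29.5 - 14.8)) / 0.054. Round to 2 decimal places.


Using Newton's law of cooling:
t = ln((T_normal - T_ambient) / (T_body - T_ambient)) / k
T_normal - T_ambient = 22.2
T_body - T_ambient = 14.7
Ratio = 1.510204
ln(ratio) = 0.412245
t = 0.412245 / 0.054 = 7.63 hours

7.63


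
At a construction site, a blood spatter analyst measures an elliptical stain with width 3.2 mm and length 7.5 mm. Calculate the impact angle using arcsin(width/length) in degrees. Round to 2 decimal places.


Blood spatter impact angle calculation:
width / length = 3.2 / 7.5 = 0.426667
angle = arcsin(0.426667)
angle = 25.26 degrees

25.26


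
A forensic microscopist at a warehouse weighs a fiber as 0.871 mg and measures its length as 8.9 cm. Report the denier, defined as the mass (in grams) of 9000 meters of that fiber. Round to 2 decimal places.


Denier calculation:
Mass in grams = 0.871 mg / 1000 = 0.000871 g
Length in meters = 8.9 cm / 100 = 0.089 m
Linear density = mass / length = 0.000871 / 0.089 = 0.00978652 g/m
Denier = (g/m) * 9000 = 0.00978652 * 9000 = 88.08

88.08


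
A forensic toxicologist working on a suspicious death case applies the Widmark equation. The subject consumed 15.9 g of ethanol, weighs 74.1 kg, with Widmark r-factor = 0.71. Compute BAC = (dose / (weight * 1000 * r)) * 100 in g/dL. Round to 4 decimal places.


Applying the Widmark formula:
BAC = (dose_g / (body_wt * 1000 * r)) * 100
Denominator = 74.1 * 1000 * 0.71 = 52611
BAC = (15.9 / 52611) * 100
BAC = 0.0302 g/dL

0.0302


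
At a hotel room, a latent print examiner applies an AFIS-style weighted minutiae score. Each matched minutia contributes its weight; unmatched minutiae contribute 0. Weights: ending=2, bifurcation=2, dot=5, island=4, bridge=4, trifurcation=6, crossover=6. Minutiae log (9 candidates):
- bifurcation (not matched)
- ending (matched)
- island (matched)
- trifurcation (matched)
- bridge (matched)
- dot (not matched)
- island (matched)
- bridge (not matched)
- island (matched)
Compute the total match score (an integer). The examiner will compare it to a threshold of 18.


Weighted minutiae match score:
  bifurcation: not matched, +0
  ending: matched, +2 (running total 2)
  island: matched, +4 (running total 6)
  trifurcation: matched, +6 (running total 12)
  bridge: matched, +4 (running total 16)
  dot: not matched, +0
  island: matched, +4 (running total 20)
  bridge: not matched, +0
  island: matched, +4 (running total 24)
Total score = 24
Threshold = 18; verdict = identification

24


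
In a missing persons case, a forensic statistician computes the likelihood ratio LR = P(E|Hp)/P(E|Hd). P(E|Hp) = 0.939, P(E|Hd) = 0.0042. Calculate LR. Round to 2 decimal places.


Likelihood ratio calculation:
LR = P(E|Hp) / P(E|Hd)
LR = 0.939 / 0.0042
LR = 223.57

223.57


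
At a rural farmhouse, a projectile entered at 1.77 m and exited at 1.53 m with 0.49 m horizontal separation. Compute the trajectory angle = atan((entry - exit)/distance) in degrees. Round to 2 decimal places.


Bullet trajectory angle:
Height difference = 1.77 - 1.53 = 0.24 m
angle = atan(0.24 / 0.49)
angle = atan(0.489796)
angle = 26.10 degrees

26.10


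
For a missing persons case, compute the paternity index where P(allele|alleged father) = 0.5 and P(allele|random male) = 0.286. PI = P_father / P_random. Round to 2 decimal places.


Paternity Index calculation:
PI = P(allele|father) / P(allele|random)
PI = 0.5 / 0.286
PI = 1.75

1.75


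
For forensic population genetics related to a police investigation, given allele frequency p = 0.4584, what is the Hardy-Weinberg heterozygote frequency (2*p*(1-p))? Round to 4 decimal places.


Hardy-Weinberg heterozygote frequency:
q = 1 - p = 1 - 0.4584 = 0.5416
2pq = 2 * 0.4584 * 0.5416 = 0.4965

0.4965


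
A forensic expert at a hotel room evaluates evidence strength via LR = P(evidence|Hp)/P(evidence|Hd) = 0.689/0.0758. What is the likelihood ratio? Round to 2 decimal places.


Likelihood ratio calculation:
LR = P(E|Hp) / P(E|Hd)
LR = 0.689 / 0.0758
LR = 9.09

9.09


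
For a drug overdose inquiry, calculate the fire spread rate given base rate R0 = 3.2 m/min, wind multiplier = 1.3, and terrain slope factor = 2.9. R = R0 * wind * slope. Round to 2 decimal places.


Fire spread rate calculation:
R = R0 * wind_factor * slope_factor
= 3.2 * 1.3 * 2.9
= 4.16 * 2.9
= 12.06 m/min

12.06


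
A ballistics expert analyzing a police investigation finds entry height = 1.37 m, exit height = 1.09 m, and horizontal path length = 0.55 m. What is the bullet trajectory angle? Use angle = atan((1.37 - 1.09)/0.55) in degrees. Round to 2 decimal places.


Bullet trajectory angle:
Height difference = 1.37 - 1.09 = 0.28 m
angle = atan(0.28 / 0.55)
angle = atan(0.509091)
angle = 26.98 degrees

26.98
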